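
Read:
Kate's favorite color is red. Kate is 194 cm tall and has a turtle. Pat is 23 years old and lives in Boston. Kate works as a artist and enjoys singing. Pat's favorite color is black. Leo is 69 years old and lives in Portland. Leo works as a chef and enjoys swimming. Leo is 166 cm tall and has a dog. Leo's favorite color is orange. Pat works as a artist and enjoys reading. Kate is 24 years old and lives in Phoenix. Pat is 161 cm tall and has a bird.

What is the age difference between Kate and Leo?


|24 - 69| = 45

45


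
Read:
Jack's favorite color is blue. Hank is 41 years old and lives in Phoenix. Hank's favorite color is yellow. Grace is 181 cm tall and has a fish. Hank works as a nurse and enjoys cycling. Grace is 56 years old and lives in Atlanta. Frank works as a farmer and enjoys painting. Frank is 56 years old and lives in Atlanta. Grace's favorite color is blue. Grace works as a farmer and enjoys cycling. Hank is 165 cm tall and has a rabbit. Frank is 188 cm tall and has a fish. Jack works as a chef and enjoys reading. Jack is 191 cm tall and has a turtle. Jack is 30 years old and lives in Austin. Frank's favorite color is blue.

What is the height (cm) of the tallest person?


Tallest: Jack at 191 cm

191


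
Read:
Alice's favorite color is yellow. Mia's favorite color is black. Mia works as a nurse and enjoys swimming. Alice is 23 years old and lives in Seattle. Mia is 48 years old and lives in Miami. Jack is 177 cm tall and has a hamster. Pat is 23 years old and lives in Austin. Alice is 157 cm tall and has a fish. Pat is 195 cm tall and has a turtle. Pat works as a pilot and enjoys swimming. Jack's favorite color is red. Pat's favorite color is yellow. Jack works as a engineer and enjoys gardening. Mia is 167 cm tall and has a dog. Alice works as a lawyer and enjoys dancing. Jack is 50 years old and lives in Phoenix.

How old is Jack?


Jack is 50 years old

50


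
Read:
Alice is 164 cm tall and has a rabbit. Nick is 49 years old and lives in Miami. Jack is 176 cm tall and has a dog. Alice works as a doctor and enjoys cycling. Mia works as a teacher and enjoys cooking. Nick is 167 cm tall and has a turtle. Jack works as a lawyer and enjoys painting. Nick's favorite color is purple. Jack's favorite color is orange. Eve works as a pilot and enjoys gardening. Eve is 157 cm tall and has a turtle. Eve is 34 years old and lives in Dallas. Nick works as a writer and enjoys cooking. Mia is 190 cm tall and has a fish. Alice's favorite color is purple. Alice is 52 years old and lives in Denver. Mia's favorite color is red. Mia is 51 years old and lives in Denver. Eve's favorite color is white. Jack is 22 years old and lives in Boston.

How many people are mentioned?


People: Mia, Eve, Alice, Nick, Jack. Count = 5

5


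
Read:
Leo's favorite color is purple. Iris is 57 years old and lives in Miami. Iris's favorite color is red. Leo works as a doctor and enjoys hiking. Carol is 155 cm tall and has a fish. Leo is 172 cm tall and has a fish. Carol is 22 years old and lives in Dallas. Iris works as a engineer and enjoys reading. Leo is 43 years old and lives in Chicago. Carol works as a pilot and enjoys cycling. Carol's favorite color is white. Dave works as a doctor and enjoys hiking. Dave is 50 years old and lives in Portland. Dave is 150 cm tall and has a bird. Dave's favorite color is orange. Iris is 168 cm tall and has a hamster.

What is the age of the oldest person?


Oldest: Iris at 57

57


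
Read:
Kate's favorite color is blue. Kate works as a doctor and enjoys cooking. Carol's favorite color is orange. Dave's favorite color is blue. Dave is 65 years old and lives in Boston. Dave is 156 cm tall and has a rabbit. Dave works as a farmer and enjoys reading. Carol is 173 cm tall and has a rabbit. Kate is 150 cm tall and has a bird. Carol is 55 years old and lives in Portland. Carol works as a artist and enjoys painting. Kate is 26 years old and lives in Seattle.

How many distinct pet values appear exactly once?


Unique pet values: 1

1


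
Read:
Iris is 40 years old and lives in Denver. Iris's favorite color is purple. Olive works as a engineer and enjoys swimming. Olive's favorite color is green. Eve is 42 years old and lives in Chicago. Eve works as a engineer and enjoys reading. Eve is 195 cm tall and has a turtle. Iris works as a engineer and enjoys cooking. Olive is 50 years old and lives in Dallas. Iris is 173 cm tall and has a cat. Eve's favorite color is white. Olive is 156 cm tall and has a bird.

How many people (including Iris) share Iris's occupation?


Iris is a engineer. Count = 3

3


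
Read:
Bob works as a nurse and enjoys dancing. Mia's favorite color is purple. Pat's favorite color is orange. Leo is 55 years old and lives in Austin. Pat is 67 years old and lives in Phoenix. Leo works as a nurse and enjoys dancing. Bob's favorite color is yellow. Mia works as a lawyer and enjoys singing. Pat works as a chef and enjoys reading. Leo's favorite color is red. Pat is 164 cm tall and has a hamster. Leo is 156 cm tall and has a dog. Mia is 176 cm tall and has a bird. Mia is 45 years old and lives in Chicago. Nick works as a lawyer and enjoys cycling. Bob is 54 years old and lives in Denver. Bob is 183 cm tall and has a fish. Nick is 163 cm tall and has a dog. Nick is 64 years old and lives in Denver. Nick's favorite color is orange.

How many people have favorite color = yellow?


Count: 1

1


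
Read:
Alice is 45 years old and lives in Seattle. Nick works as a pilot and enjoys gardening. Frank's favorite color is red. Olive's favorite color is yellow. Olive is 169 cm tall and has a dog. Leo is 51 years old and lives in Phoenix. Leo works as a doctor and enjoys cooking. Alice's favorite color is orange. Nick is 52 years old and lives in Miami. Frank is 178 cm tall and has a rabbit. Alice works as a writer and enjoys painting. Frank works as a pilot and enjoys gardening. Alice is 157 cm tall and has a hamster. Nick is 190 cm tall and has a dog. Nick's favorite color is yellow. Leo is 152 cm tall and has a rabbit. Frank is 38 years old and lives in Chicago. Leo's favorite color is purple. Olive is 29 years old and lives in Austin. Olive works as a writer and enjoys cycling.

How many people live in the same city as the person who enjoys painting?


Person with hobby painting is Alice, city Seattle. Count = 1

1


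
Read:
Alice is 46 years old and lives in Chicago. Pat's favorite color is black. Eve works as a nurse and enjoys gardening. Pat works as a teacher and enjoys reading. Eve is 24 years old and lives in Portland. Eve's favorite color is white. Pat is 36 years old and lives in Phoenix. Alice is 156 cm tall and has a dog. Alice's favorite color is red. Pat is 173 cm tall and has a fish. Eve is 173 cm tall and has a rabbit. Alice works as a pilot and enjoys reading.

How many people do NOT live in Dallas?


Not in Dallas: 3

3


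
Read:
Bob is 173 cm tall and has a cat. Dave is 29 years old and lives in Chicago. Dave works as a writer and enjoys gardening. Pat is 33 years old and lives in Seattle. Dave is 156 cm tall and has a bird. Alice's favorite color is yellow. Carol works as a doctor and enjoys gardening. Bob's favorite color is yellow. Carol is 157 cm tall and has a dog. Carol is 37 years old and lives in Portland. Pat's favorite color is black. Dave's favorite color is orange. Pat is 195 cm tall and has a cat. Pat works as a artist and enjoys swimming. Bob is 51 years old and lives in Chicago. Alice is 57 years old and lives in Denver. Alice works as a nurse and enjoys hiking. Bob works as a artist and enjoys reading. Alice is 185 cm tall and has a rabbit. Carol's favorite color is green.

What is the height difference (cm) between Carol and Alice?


|157 - 185| = 28

28


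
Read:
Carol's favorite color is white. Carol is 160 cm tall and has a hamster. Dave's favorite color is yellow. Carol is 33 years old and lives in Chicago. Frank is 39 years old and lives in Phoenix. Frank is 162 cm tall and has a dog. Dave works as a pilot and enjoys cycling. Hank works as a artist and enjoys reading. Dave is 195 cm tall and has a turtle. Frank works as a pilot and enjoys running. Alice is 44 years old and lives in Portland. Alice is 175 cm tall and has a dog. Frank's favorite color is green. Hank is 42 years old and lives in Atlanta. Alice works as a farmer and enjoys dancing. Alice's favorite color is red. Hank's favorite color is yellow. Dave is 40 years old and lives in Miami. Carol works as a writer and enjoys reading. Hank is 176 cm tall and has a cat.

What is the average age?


Sum=198, n=5, avg=39.6

39.6


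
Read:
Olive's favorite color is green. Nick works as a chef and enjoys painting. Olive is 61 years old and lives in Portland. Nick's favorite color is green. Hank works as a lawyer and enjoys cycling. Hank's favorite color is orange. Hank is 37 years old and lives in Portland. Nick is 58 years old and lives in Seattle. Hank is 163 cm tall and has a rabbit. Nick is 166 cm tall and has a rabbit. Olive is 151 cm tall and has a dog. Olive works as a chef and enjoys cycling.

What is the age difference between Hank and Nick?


|37 - 58| = 21

21


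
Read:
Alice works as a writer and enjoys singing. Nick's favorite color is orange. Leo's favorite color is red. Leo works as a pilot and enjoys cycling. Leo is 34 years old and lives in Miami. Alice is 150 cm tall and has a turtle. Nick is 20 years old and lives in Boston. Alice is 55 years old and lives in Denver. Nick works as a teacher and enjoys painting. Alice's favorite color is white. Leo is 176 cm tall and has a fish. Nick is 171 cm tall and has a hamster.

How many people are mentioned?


People: Nick, Alice, Leo. Count = 3

3


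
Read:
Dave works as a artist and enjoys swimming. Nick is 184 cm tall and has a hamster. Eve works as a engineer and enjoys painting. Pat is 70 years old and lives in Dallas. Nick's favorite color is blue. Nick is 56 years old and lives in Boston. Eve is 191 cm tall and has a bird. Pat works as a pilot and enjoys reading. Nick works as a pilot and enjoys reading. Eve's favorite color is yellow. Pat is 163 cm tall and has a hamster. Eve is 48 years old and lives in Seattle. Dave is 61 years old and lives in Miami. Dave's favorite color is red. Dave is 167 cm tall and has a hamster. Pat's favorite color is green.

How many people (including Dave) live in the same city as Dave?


Dave lives in Miami. Count = 1

1


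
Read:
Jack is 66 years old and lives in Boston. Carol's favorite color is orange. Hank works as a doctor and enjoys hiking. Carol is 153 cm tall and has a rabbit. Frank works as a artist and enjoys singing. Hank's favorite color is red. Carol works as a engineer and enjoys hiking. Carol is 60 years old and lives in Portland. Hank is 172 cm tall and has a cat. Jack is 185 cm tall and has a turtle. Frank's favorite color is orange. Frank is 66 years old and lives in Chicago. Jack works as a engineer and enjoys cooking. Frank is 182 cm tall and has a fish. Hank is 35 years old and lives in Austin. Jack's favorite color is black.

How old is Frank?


Frank is 66 years old

66


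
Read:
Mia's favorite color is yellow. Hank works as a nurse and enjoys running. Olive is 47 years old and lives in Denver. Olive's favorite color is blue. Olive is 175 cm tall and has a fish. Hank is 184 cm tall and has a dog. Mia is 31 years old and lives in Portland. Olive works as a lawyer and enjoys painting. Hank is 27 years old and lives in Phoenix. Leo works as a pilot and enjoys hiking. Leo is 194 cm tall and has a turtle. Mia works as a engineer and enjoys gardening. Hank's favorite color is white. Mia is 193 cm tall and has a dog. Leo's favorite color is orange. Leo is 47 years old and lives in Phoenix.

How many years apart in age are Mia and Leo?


31 vs 47, diff = 16

16


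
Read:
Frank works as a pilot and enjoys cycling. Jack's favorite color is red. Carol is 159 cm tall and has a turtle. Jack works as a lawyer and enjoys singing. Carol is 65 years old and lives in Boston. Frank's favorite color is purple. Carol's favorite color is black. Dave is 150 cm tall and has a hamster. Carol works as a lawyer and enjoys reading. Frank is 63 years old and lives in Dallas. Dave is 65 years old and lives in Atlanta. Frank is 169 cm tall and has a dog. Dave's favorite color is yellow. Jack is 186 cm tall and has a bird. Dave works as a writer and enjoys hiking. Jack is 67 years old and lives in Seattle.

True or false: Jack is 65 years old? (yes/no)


Jack is actually 67. no

no


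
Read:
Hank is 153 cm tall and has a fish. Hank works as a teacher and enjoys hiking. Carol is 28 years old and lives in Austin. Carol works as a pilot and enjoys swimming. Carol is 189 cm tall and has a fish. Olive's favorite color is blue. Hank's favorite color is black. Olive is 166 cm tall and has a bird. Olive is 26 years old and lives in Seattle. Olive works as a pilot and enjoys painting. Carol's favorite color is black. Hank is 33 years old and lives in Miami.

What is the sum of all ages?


28+33+26 = 87

87


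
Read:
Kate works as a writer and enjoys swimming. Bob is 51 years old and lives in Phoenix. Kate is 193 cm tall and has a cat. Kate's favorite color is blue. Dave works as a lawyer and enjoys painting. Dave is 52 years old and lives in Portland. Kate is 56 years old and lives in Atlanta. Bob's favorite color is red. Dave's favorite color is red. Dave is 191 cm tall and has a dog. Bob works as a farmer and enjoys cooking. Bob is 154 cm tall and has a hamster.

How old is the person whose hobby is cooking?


Person with hobby=cooking is Bob, age 51

51


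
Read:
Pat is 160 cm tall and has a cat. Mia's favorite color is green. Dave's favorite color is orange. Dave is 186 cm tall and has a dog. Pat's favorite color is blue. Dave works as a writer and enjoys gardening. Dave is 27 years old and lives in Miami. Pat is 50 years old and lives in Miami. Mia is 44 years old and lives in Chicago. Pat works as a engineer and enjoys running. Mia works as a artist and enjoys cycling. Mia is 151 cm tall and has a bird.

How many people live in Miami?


Count in Miami: 2

2


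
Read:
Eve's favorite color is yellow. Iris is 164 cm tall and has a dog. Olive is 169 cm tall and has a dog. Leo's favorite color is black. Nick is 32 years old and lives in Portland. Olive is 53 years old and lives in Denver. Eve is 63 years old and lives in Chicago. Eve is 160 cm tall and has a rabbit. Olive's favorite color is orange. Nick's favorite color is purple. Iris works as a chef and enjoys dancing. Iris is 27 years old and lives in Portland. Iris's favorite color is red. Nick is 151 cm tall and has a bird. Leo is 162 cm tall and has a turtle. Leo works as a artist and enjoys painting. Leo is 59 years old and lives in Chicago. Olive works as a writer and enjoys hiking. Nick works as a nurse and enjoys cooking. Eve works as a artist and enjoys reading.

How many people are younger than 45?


Filter: 2

2


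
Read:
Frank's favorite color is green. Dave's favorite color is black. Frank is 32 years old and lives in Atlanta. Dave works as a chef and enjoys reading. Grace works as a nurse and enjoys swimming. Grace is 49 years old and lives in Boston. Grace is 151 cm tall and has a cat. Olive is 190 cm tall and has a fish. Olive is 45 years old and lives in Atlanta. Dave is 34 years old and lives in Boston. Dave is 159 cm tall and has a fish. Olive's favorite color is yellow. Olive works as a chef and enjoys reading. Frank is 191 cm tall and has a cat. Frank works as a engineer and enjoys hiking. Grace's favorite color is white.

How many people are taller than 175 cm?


Taller than 175: 2

2


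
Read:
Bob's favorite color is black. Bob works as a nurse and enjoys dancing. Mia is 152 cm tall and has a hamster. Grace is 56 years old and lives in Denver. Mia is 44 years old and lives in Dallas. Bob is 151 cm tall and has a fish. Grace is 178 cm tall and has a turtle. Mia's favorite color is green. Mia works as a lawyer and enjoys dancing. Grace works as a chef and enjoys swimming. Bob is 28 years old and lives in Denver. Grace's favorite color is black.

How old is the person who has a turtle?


Person with turtle is Grace, age 56

56


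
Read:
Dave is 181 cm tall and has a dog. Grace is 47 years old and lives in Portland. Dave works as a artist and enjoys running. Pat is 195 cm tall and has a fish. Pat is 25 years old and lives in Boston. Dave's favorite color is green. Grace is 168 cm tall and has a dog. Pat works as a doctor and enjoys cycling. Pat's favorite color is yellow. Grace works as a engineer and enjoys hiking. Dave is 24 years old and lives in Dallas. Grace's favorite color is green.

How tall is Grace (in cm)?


Grace is 168 cm tall

168


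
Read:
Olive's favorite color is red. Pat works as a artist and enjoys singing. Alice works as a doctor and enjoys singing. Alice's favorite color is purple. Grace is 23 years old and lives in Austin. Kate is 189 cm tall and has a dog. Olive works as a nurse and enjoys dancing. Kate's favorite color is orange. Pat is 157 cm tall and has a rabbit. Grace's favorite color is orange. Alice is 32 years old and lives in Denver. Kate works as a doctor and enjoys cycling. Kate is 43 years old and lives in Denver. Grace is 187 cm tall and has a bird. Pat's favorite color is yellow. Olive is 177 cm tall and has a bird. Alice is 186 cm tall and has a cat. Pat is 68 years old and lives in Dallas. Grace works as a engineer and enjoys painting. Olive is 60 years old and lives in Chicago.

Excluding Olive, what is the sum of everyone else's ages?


Sum (excluding Olive): 166

166


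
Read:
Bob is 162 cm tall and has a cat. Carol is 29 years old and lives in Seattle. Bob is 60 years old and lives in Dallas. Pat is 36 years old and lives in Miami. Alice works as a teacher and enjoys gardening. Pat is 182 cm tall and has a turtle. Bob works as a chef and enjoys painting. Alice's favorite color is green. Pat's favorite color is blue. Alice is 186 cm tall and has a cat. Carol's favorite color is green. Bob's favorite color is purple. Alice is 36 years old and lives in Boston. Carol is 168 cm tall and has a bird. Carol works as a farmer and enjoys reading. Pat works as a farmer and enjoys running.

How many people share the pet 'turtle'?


Count: 1

1


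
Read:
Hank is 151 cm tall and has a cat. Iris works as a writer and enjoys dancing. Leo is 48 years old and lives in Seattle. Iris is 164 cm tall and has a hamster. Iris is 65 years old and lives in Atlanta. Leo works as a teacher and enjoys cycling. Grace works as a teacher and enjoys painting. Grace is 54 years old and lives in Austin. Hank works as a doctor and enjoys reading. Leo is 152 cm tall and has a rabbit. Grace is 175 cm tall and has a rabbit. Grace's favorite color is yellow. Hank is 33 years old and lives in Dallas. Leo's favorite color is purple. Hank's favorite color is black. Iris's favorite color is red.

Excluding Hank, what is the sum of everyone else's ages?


Sum (excluding Hank): 167

167


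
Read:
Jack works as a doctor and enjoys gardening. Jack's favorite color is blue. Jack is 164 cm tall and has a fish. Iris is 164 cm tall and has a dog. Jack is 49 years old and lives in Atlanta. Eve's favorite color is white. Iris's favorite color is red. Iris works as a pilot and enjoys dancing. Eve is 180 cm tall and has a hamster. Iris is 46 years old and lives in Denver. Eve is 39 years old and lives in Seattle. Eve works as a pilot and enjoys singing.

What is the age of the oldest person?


Oldest: Jack at 49

49


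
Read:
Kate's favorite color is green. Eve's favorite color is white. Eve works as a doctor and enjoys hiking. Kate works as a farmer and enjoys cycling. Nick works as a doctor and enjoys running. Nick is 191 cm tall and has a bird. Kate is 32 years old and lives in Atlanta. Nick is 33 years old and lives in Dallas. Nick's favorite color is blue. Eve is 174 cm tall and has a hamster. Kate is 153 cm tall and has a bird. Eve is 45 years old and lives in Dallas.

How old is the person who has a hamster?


Person with hamster is Eve, age 45

45


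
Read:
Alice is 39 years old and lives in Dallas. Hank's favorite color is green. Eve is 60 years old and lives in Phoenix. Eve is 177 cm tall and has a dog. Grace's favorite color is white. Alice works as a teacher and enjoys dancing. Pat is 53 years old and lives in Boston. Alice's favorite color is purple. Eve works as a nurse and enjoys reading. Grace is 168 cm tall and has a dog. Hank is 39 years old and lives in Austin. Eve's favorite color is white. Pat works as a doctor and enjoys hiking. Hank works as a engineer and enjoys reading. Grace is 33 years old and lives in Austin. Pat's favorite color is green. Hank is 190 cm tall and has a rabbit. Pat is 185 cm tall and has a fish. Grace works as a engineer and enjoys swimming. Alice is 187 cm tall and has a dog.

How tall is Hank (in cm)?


Hank is 190 cm tall

190


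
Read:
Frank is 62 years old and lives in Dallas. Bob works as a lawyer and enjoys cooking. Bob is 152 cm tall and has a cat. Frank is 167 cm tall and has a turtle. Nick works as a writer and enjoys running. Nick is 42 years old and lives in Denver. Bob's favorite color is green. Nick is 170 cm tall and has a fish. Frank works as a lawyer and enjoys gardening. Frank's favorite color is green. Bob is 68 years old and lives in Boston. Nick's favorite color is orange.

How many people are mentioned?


People: Nick, Frank, Bob. Count = 3

3


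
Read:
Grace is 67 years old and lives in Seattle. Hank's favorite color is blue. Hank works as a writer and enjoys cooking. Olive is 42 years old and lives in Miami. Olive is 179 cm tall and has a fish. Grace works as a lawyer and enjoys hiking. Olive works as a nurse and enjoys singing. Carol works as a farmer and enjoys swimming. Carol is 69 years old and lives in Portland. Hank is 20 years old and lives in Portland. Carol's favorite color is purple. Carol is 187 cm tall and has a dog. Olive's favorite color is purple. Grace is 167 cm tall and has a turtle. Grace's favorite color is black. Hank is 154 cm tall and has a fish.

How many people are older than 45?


Filter: 2

2


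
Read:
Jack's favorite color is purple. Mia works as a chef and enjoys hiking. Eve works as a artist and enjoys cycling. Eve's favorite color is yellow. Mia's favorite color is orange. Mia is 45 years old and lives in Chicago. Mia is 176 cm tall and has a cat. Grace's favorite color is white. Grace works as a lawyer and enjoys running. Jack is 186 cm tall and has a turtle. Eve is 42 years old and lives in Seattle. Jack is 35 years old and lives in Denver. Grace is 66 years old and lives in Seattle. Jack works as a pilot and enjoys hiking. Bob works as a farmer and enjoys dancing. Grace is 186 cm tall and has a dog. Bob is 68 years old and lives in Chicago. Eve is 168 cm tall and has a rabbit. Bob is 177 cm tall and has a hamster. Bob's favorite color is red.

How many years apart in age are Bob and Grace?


68 vs 66, diff = 2

2


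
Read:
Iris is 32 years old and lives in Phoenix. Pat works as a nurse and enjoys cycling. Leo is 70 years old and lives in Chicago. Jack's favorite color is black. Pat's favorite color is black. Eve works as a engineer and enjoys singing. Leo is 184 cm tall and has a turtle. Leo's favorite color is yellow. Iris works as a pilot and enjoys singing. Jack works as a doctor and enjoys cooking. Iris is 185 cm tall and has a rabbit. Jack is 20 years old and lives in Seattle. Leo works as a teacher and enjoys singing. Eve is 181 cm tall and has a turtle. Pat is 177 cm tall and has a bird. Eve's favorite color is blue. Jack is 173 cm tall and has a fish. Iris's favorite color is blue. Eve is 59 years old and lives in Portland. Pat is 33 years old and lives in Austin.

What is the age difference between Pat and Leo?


|33 - 70| = 37

37


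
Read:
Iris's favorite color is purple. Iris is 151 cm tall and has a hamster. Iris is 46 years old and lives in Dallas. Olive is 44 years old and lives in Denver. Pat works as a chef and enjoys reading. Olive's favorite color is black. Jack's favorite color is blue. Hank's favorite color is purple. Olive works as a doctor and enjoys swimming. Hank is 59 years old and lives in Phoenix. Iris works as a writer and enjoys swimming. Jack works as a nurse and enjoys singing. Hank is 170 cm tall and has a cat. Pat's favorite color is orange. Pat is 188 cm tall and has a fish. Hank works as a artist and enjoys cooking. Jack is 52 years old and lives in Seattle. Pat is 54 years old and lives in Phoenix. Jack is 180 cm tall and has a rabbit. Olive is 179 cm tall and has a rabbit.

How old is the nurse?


The nurse is Jack, age 52

52


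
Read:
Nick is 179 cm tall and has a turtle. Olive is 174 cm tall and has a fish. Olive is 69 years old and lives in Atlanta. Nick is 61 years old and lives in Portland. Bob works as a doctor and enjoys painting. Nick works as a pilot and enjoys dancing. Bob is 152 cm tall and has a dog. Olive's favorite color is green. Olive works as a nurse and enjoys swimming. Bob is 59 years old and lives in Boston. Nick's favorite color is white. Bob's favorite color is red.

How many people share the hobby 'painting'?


Count: 1

1


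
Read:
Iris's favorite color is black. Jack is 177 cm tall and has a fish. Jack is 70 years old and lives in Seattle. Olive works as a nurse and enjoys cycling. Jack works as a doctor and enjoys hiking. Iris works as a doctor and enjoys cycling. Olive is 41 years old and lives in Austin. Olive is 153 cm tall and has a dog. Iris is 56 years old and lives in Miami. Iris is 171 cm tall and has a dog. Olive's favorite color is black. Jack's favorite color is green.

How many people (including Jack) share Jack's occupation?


Jack is a doctor. Count = 2

2


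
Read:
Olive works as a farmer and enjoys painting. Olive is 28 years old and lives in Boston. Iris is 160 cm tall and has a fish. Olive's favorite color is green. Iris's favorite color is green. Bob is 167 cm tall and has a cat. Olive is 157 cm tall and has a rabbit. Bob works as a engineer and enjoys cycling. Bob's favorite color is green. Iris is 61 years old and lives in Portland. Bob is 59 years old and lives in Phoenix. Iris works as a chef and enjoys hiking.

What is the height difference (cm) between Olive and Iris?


|157 - 160| = 3

3


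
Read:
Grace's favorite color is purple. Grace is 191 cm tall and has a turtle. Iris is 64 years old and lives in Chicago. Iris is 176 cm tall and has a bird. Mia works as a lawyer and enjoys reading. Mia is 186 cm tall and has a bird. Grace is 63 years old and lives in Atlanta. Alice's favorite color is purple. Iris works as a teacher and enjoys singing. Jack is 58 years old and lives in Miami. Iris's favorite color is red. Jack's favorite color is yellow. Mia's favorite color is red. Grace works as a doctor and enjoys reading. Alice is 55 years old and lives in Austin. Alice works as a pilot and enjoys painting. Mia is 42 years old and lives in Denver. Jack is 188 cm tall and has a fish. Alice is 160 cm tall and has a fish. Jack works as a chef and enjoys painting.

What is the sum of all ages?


55+63+64+58+42 = 282

282


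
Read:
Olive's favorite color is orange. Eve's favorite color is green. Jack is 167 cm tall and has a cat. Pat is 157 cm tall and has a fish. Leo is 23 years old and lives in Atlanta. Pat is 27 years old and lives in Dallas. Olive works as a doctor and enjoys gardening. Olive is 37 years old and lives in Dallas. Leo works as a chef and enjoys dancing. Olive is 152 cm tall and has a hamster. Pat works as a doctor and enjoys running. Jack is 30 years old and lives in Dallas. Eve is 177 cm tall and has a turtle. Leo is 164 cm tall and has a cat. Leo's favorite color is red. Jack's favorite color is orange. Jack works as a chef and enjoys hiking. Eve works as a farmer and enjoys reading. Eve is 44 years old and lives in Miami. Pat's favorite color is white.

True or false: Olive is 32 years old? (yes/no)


Olive is actually 37. no

no


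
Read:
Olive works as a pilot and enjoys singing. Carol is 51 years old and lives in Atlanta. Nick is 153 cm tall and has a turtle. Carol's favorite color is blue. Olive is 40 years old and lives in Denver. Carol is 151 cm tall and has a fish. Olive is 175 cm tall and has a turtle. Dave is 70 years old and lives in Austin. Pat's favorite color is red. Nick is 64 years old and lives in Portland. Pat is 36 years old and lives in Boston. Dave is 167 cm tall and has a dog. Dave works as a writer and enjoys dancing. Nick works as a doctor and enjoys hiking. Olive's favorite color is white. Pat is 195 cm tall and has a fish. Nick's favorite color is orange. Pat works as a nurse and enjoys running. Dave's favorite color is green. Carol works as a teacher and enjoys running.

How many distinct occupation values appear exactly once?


Unique occupation values: 5

5


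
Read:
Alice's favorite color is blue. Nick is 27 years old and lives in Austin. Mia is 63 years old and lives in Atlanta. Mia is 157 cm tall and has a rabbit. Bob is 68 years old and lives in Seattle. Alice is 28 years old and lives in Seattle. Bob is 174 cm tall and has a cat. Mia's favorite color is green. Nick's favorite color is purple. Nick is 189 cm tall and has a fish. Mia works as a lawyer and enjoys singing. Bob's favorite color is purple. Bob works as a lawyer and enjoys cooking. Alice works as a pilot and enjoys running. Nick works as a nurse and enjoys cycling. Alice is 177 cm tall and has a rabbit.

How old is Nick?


Nick is 27 years old

27


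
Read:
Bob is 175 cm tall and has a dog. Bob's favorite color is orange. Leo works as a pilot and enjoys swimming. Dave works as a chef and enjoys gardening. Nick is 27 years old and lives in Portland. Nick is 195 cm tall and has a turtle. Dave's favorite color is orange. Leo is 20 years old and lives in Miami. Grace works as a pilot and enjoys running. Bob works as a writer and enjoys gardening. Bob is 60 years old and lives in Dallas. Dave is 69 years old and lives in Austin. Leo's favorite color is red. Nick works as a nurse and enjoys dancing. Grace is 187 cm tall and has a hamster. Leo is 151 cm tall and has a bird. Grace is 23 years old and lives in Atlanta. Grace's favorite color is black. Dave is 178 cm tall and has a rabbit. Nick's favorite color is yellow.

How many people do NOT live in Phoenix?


Not in Phoenix: 5

5


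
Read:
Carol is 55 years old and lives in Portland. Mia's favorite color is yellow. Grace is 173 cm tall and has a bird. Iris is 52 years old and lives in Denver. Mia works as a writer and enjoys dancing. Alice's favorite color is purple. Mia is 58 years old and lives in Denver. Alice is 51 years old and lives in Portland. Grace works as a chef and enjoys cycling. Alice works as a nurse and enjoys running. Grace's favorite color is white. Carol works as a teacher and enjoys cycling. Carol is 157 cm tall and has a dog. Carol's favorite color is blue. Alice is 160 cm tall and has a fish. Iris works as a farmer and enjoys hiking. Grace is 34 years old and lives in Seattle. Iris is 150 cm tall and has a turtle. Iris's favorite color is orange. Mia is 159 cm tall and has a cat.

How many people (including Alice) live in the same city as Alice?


Alice lives in Portland. Count = 2

2


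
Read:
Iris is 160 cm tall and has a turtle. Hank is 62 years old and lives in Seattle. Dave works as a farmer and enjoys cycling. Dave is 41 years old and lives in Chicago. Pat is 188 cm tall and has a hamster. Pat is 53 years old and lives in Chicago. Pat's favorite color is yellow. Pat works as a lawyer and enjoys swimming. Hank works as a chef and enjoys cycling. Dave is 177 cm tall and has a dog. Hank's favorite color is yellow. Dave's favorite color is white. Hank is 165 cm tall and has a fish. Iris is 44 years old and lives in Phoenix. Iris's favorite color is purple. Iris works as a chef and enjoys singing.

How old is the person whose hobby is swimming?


Person with hobby=swimming is Pat, age 53

53


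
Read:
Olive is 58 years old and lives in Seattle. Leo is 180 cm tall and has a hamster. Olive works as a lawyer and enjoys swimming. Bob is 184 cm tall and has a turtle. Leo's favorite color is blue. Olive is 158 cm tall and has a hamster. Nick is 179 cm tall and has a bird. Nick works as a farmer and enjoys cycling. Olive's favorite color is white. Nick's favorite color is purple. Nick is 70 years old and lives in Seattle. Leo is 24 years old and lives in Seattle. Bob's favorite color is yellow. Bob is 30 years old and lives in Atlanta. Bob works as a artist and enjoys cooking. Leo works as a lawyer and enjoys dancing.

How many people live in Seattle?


Count in Seattle: 3

3


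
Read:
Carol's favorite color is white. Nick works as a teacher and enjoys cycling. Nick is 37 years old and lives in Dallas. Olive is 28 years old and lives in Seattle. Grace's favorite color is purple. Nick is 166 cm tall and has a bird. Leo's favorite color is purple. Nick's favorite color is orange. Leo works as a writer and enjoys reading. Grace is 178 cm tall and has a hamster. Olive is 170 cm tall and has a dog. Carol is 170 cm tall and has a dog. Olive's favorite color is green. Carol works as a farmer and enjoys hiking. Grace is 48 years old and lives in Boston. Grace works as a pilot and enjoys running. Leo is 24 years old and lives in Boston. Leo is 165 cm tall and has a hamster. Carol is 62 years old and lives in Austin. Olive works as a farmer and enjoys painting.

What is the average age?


Sum=199, n=5, avg=39.8

39.8


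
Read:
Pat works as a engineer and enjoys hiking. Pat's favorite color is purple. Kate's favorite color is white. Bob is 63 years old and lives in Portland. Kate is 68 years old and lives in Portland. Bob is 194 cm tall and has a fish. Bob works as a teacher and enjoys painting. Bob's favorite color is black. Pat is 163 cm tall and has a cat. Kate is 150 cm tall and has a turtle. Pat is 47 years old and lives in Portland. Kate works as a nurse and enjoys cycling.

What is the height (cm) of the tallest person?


Tallest: Bob at 194 cm

194


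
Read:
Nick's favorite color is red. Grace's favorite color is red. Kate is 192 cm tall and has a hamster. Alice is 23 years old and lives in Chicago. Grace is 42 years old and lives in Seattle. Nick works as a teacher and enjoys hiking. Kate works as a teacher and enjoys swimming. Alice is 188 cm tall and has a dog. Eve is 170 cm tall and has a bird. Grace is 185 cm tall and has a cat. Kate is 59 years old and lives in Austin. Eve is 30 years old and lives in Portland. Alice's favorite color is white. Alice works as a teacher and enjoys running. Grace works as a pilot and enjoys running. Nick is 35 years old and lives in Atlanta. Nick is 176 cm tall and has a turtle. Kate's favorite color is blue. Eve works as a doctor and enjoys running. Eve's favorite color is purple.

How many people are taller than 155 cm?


Taller than 155: 5

5


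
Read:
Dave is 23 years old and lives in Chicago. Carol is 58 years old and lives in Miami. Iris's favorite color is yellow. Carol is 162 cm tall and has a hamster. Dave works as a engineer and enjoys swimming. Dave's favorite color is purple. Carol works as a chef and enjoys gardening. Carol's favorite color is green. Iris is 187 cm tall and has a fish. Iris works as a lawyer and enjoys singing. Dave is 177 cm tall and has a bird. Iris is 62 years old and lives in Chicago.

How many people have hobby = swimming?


Count: 1

1


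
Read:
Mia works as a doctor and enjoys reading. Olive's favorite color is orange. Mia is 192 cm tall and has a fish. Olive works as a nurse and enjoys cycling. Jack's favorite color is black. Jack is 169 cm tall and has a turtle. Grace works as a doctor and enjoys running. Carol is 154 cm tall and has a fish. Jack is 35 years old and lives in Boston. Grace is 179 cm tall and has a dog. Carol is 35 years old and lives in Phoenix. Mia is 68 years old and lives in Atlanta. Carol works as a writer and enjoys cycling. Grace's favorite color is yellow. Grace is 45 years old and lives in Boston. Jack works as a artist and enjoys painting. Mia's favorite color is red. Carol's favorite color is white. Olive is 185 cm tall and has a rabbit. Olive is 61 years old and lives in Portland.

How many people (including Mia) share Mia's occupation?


Mia is a doctor. Count = 2

2


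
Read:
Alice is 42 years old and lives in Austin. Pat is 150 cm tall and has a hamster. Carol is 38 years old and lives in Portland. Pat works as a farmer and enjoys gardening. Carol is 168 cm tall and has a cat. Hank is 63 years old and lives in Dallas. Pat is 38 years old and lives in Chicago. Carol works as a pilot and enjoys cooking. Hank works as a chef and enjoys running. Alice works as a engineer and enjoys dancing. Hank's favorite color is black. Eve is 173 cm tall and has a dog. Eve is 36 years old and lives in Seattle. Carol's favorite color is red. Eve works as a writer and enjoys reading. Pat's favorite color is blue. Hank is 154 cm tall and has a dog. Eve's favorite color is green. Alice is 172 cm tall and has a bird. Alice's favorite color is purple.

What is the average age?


Sum=217, n=5, avg=43.4

43.4


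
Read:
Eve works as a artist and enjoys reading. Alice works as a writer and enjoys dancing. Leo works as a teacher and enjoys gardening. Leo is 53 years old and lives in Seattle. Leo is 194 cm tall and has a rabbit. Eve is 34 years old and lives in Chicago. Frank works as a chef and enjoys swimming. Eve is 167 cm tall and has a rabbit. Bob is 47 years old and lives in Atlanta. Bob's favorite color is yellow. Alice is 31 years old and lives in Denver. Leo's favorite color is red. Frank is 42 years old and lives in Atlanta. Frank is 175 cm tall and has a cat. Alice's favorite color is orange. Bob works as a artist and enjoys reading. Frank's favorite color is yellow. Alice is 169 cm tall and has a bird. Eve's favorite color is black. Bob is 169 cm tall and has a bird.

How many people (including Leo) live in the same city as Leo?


Leo lives in Seattle. Count = 1

1


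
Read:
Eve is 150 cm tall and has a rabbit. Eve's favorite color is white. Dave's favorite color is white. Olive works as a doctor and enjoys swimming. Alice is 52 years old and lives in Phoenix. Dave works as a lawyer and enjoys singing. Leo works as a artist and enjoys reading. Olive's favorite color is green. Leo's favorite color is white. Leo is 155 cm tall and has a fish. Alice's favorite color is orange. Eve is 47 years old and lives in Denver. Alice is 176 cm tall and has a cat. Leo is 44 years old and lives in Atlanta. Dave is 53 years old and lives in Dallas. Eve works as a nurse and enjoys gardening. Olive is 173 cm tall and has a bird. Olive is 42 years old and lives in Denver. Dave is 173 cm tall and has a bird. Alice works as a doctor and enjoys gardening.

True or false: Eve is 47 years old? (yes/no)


Eve is actually 47. yes

yes


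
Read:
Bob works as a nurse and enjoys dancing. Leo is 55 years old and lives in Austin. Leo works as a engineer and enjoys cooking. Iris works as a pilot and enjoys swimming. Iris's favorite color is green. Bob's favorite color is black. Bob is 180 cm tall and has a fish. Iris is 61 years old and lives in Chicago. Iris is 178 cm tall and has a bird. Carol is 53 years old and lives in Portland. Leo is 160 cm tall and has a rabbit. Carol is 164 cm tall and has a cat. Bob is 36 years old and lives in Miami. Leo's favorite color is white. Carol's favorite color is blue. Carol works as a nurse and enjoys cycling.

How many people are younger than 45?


Filter: 1

1


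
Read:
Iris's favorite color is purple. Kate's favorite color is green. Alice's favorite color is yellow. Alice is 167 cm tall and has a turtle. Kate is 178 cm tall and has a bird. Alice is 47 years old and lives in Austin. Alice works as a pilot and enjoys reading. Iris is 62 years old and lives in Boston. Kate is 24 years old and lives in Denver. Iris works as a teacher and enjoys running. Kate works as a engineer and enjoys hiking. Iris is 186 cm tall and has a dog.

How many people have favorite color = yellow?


Count: 1

1


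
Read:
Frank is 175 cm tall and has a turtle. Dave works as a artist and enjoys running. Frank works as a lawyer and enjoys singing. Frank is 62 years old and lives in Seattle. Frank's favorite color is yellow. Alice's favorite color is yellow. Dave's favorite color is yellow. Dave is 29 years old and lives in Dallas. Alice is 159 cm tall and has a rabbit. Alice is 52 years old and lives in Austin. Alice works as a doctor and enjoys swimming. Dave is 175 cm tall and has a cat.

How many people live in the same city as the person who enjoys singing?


Person with hobby singing is Frank, city Seattle. Count = 1

1
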